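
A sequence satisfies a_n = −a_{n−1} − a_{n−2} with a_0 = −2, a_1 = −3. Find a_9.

−2

With companion matrix Q = [[−1, −1], [1, 0]], [a_n, a_{n−1}]ᵀ = Q·[a_{n−1}, a_{n−2}]ᵀ, so [a_9, a_8]ᵀ = Q^8·[a_1, a_0]ᵀ.
Q^8 = [[0, 1], [−1, −1]], giving [a_9, a_8]ᵀ = [[−2], [5]].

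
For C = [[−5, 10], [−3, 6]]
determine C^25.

[[−5, 10], [−3, 6]]

C² = C (a projection; rank 1, trace 1), so C^25 = C.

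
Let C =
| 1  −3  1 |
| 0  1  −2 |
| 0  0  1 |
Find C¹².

[[1, −36, 408], [0, 1, −24], [0, 0, 1]]

C = I + N where N = [[0, −3, 1], [0, 0, −2], [0, 0, 0]] is strictly upper-triangular, so N³ = 0.
(I + N)¹² = I + 12·N + 66·N² = [[1, −36, 408], [0, 1, −24], [0, 0, 1]].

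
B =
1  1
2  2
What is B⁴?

B² = [[3, 3], [6, 6]]
B³ = [[9, 9], [18, 18]]
B⁴ = [[27, 27], [54, 54]]

[[27, 27], [54, 54]]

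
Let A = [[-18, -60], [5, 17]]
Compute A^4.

tr A = -1 and det A = -6, so the characteristic polynomial is λ² − (-1)λ + (-6) with roots 2 and -3.
Eigenvectors give P = [[3, -4], [-1, 1]] with P⁻¹ = [[-1, -4], [-1, -3]], and A = P·diag(2, -3)·P⁻¹.
Then A^4 = P·diag(16, 81)·P⁻¹ = [[48, -324], [-16, 81]] · [[-1, -4], [-1, -3]] = [[276, 780], [-65, -179]].

[[276, 780], [-65, -179]]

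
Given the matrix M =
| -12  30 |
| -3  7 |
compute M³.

tr M = -5 and det M = 6, so the characteristic polynomial is λ² − (-5)λ + (6) with roots -2 and -3.
Eigenvectors give P = [[-3, 10], [-1, 3]] with P⁻¹ = [[3, -10], [1, -3]], and M = P·diag(-2, -3)·P⁻¹.
Then M³ = P·diag(-8, -27)·P⁻¹ = [[24, -270], [8, -81]] · [[3, -10], [1, -3]] = [[-198, 570], [-57, 163]].

[[-198, 570], [-57, 163]]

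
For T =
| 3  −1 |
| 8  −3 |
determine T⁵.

T² = I (check: tr T = 0 and det T = −1), so T⁵ = T since 5 is odd.

[[3, −1], [8, −3]]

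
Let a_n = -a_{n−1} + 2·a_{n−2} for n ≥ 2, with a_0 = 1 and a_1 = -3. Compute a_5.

-43

With companion matrix A = [[-1, 2], [1, 0]], [a_n, a_{n−1}]ᵀ = A·[a_{n−1}, a_{n−2}]ᵀ, so [a_5, a_4]ᵀ = A⁴·[a_1, a_0]ᵀ.
A⁴ = [[11, -10], [-5, 6]], giving [a_5, a_4]ᵀ = [[-43], [21]].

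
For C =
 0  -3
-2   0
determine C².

[[6, 0], [0, 6]]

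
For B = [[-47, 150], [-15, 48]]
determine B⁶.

tr B = 1 and det B = -6, so the characteristic polynomial is λ² − (1)λ + (-6) with roots 3 and -2.
Eigenvectors give P = [[3, 10], [1, 3]] with P⁻¹ = [[-3, 10], [1, -3]], and B = P·diag(3, -2)·P⁻¹.
Then B⁶ = P·diag(729, 64)·P⁻¹ = [[2187, 640], [729, 192]] · [[-3, 10], [1, -3]] = [[-5921, 19950], [-1995, 6714]].

[[-5921, 19950], [-1995, 6714]]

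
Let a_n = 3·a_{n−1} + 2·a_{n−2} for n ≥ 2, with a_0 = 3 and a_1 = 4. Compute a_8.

With companion matrix B = [[3, 2], [1, 0]], [a_n, a_{n−1}]ᵀ = B·[a_{n−1}, a_{n−2}]ᵀ, so [a_8, a_7]ᵀ = B⁷·[a_1, a_0]ᵀ.
B⁷ = [[6279, 3526], [1763, 990]], giving [a_8, a_7]ᵀ = [[35694], [10022]].

35694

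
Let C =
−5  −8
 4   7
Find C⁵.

[[−245, −488], [244, 487]]

tr C = 2 and det C = −3, so the characteristic polynomial is λ² − (2)λ + (−3) with roots 3 and −1.
Eigenvectors give P = [[−1, 2], [1, −1]] with P⁻¹ = [[1, 2], [1, 1]], and C = P·diag(3, −1)·P⁻¹.
Then C⁵ = P·diag(243, −1)·P⁻¹ = [[−243, −2], [243, 1]] · [[1, 2], [1, 1]] = [[−245, −488], [244, 487]].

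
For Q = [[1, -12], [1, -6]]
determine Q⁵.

tr Q = -5 and det Q = 6, so the characteristic polynomial is λ² − (-5)λ + (6) with roots -2 and -3.
Eigenvectors give P = [[-4, 3], [-1, 1]] with P⁻¹ = [[-1, 3], [-1, 4]], and Q = P·diag(-2, -3)·P⁻¹.
Then Q⁵ = P·diag(-32, -243)·P⁻¹ = [[128, -729], [32, -243]] · [[-1, 3], [-1, 4]] = [[601, -2532], [211, -876]].

[[601, -2532], [211, -876]]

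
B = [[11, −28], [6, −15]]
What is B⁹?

[[118091, −275548], [59046, −137775]]

tr B = −4 and det B = 3, so the characteristic polynomial is λ² − (−4)λ + (3) with roots −1 and −3.
Eigenvectors give P = [[7, 2], [3, 1]] with P⁻¹ = [[1, −2], [−3, 7]], and B = P·diag(−1, −3)·P⁻¹.
Then B⁹ = P·diag(−1, −19683)·P⁻¹ = [[−7, −39366], [−3, −19683]] · [[1, −2], [−3, 7]] = [[118091, −275548], [59046, −137775]].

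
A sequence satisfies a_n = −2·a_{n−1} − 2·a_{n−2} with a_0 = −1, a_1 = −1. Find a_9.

With companion matrix C = [[−2, −2], [1, 0]], [a_n, a_{n−1}]ᵀ = C·[a_{n−1}, a_{n−2}]ᵀ, so [a_9, a_8]ᵀ = C^8·[a_1, a_0]ᵀ.
C^8 = [[16, 0], [0, 16]], giving [a_9, a_8]ᵀ = [[−16], [−16]].

−16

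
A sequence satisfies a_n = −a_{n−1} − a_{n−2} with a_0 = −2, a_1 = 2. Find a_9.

With companion matrix B = [[−1, −1], [1, 0]], [a_n, a_{n−1}]ᵀ = B·[a_{n−1}, a_{n−2}]ᵀ, so [a_9, a_8]ᵀ = B⁸·[a_1, a_0]ᵀ.
B⁸ = [[0, 1], [−1, −1]], giving [a_9, a_8]ᵀ = [[−2], [0]].

−2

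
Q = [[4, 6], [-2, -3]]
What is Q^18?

[[4, 6], [-2, -3]]

Q² = Q (a projection; rank 1, trace 1), so Q^18 = Q.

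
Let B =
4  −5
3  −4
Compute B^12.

B² = I (check: tr B = 0 and det B = −1), so B^12 = I since 12 is even.

[[1, 0], [0, 1]]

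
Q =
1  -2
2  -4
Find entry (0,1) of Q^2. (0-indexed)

6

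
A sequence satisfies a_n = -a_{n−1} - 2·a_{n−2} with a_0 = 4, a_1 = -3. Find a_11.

-157

With companion matrix B = [[-1, -2], [1, 0]], [a_n, a_{n−1}]ᵀ = B·[a_{n−1}, a_{n−2}]ᵀ, so [a_11, a_10]ᵀ = B¹⁰·[a_1, a_0]ᵀ.
B¹⁰ = [[23, -22], [11, 34]], giving [a_11, a_10]ᵀ = [[-157], [103]].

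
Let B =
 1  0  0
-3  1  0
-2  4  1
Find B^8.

[[1, 0, 0], [-24, 1, 0], [-352, 32, 1]]

B = I + N where N = [[0, 0, 0], [-3, 0, 0], [-2, 4, 0]] is strictly lower-triangular, so N^3 = 0.
(I + N)^8 = I + 8·N + 28·N^2 = [[1, 0, 0], [-24, 1, 0], [-352, 32, 1]].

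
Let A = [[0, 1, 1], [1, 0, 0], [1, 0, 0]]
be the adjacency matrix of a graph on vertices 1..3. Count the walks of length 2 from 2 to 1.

The number of length-2 walks from vertex 2 to vertex 1 is entry (2,1) of A^2, where A is the adjacency matrix.
A^2 = [[2, 0, 0], [0, 1, 1], [0, 1, 1]]

0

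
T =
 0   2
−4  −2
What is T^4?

[[32, 48], [−96, −16]]

T^2 = [[−8, −4], [8, −4]]
T^3 = [[16, −8], [16, 24]]
T^4 = [[32, 48], [−96, −16]]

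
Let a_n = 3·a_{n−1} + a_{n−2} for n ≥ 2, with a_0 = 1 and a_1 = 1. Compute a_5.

142

With companion matrix C = [[3, 1], [1, 0]], [a_n, a_{n−1}]ᵀ = C·[a_{n−1}, a_{n−2}]ᵀ, so [a_5, a_4]ᵀ = C⁴·[a_1, a_0]ᵀ.
C⁴ = [[109, 33], [33, 10]], giving [a_5, a_4]ᵀ = [[142], [43]].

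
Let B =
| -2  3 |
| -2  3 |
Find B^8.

B² = B (a projection; rank 1, trace 1), so B^8 = B.

[[-2, 3], [-2, 3]]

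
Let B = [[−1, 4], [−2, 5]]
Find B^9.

tr B = 4 and det B = 3, so the characteristic polynomial is λ² − (4)λ + (3) with roots 1 and 3.
Eigenvectors give P = [[2, −1], [1, −1]] with P⁻¹ = [[1, −1], [1, −2]], and B = P·diag(1, 3)·P⁻¹.
Then B^9 = P·diag(1, 19683)·P⁻¹ = [[2, −19683], [1, −19683]] · [[1, −1], [1, −2]] = [[−19681, 39364], [−19682, 39365]].

[[−19681, 39364], [−19682, 39365]]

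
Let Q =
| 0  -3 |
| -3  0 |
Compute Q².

[[9, 0], [0, 9]]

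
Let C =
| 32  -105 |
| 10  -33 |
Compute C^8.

tr C = -1 and det C = -6, so the characteristic polynomial is λ² − (-1)λ + (-6) with roots -3 and 2.
Eigenvectors give P = [[-3, 7], [-1, 2]] with P⁻¹ = [[2, -7], [1, -3]], and C = P·diag(-3, 2)·P⁻¹.
Then C^8 = P·diag(6561, 256)·P⁻¹ = [[-19683, 1792], [-6561, 512]] · [[2, -7], [1, -3]] = [[-37574, 132405], [-12610, 44391]].

[[-37574, 132405], [-12610, 44391]]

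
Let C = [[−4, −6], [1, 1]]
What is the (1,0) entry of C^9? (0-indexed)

tr C = −3 and det C = 2, so the characteristic polynomial is λ² − (−3)λ + (2) with roots −2 and −1.
Eigenvectors give P = [[3, −2], [−1, 1]] with P⁻¹ = [[1, 2], [1, 3]], and C = P·diag(−2, −1)·P⁻¹.
Then C^9 = P·diag(−512, −1)·P⁻¹ = [[−1536, 2], [512, −1]] · [[1, 2], [1, 3]] = [[−1534, −3066], [511, 1021]].

511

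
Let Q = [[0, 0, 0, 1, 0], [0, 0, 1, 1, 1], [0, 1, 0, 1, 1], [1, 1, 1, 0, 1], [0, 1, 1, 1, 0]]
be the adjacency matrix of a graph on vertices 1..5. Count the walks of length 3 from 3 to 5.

7

The number of length-3 walks from vertex 3 to vertex 5 is entry (3,5) of Q^3, where Q is the adjacency matrix.
Q^2 = [[1, 1, 1, 0, 1], [1, 3, 2, 2, 2], [1, 2, 3, 2, 2], [0, 2, 2, 4, 2], [1, 2, 2, 2, 3]]
Q^3 = [[0, 2, 2, 4, 2], [2, 6, 7, 8, 7], [2, 7, 6, 8, 7], [4, 8, 8, 6, 8], [2, 7, 7, 8, 6]]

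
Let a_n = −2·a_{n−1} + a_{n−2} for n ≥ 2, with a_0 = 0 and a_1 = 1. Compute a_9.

With companion matrix B = [[−2, 1], [1, 0]], [a_n, a_{n−1}]ᵀ = B·[a_{n−1}, a_{n−2}]ᵀ, so [a_9, a_8]ᵀ = B⁸·[a_1, a_0]ᵀ.
B⁸ = [[985, −408], [−408, 169]], giving [a_9, a_8]ᵀ = [[985], [−408]].

985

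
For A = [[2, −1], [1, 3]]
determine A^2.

[[3, −5], [5, 8]]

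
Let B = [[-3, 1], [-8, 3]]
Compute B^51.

[[-3, 1], [-8, 3]]

B² = I (check: tr B = 0 and det B = -1), so B^51 = B since 51 is odd.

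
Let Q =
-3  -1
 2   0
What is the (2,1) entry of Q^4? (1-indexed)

-30

tr Q = -3 and det Q = 2, so the characteristic polynomial is λ² − (-3)λ + (2) with roots -1 and -2.
Eigenvectors give P = [[-1, -1], [2, 1]] with P⁻¹ = [[1, 1], [-2, -1]], and Q = P·diag(-1, -2)·P⁻¹.
Then Q^4 = P·diag(1, 16)·P⁻¹ = [[-1, -16], [2, 16]] · [[1, 1], [-2, -1]] = [[31, 15], [-30, -14]].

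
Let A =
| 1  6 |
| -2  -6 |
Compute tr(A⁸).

tr A = -5 and det A = 6, so the characteristic polynomial is λ² − (-5)λ + (6) with roots -2 and -3.
Eigenvectors give P = [[-2, -3], [1, 2]] with P⁻¹ = [[-2, -3], [1, 2]], and A = P·diag(-2, -3)·P⁻¹.
Then A⁸ = P·diag(256, 6561)·P⁻¹ = [[-512, -19683], [256, 13122]] · [[-2, -3], [1, 2]] = [[-18659, -37830], [12610, 25476]].

6817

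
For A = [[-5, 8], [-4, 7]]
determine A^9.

[[-19685, 39368], [-19684, 39367]]

tr A = 2 and det A = -3, so the characteristic polynomial is λ² − (2)λ + (-3) with roots -1 and 3.
Eigenvectors give P = [[2, 1], [1, 1]] with P⁻¹ = [[1, -1], [-1, 2]], and A = P·diag(-1, 3)·P⁻¹.
Then A^9 = P·diag(-1, 19683)·P⁻¹ = [[-2, 19683], [-1, 19683]] · [[1, -1], [-1, 2]] = [[-19685, 39368], [-19684, 39367]].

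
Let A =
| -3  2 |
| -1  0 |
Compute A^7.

[[-255, 254], [-127, 126]]

tr A = -3 and det A = 2, so the characteristic polynomial is λ² − (-3)λ + (2) with roots -1 and -2.
Eigenvectors give P = [[1, 2], [1, 1]] with P⁻¹ = [[-1, 2], [1, -1]], and A = P·diag(-1, -2)·P⁻¹.
Then A^7 = P·diag(-1, -128)·P⁻¹ = [[-1, -256], [-1, -128]] · [[-1, 2], [1, -1]] = [[-255, 254], [-127, 126]].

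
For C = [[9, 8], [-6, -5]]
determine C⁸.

tr C = 4 and det C = 3, so the characteristic polynomial is λ² − (4)λ + (3) with roots 3 and 1.
Eigenvectors give P = [[4, -1], [-3, 1]] with P⁻¹ = [[1, 1], [3, 4]], and C = P·diag(3, 1)·P⁻¹.
Then C⁸ = P·diag(6561, 1)·P⁻¹ = [[26244, -1], [-19683, 1]] · [[1, 1], [3, 4]] = [[26241, 26240], [-19680, -19679]].

[[26241, 26240], [-19680, -19679]]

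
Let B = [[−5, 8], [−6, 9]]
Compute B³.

tr B = 4 and det B = 3, so the characteristic polynomial is λ² − (4)λ + (3) with roots 1 and 3.
Eigenvectors give P = [[4, 1], [3, 1]] with P⁻¹ = [[1, −1], [−3, 4]], and B = P·diag(1, 3)·P⁻¹.
Then B³ = P·diag(1, 27)·P⁻¹ = [[4, 27], [3, 27]] · [[1, −1], [−3, 4]] = [[−77, 104], [−78, 105]].

[[−77, 104], [−78, 105]]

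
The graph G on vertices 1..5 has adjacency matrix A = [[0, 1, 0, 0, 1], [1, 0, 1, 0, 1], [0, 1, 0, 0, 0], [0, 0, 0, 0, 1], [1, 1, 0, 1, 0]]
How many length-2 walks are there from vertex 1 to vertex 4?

The number of length-2 walks from vertex 1 to vertex 4 is entry (1,4) of A², where A is the adjacency matrix.
A² = [[2, 1, 1, 1, 1], [1, 3, 0, 1, 1], [1, 0, 1, 0, 1], [1, 1, 0, 1, 0], [1, 1, 1, 0, 3]]

1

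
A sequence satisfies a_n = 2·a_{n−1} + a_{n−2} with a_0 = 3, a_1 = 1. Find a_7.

379

With companion matrix T = [[2, 1], [1, 0]], [a_n, a_{n−1}]ᵀ = T·[a_{n−1}, a_{n−2}]ᵀ, so [a_7, a_6]ᵀ = T⁶·[a_1, a_0]ᵀ.
T⁶ = [[169, 70], [70, 29]], giving [a_7, a_6]ᵀ = [[379], [157]].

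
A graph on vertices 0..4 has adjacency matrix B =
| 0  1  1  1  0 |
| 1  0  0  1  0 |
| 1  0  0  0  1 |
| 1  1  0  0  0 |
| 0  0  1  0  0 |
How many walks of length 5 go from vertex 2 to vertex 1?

The number of length-5 walks from vertex 2 to vertex 1 is entry (2,1) of B⁵, where B is the adjacency matrix.
B² = [[3, 1, 0, 1, 1], [1, 2, 1, 1, 0], [0, 1, 2, 1, 0], [1, 1, 1, 2, 0], [1, 0, 0, 0, 1]]
B³ = [[2, 4, 4, 4, 0], [4, 2, 1, 3, 1], [4, 1, 0, 1, 2], [4, 3, 1, 2, 1], [0, 1, 2, 1, 0]]
B⁴ = [[12, 6, 2, 6, 4], [6, 7, 5, 6, 1], [2, 5, 6, 5, 0], [6, 6, 5, 7, 1], [4, 1, 0, 1, 2]]
B⁵ = [[14, 18, 16, 18, 2], [18, 12, 7, 13, 5], [16, 7, 2, 7, 6], [18, 13, 7, 12, 5], [2, 5, 6, 5, 0]]

7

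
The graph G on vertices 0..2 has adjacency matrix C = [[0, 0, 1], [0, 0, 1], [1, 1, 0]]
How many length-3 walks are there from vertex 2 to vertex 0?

The number of length-3 walks from vertex 2 to vertex 0 is entry (2,0) of C³, where C is the adjacency matrix.
C² = [[1, 1, 0], [1, 1, 0], [0, 0, 2]]
C³ = [[0, 0, 2], [0, 0, 2], [2, 2, 0]]

2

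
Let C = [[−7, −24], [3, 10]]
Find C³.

tr C = 3 and det C = 2, so the characteristic polynomial is λ² − (3)λ + (2) with roots 2 and 1.
Eigenvectors give P = [[−8, −3], [3, 1]] with P⁻¹ = [[1, 3], [−3, −8]], and C = P·diag(2, 1)·P⁻¹.
Then C³ = P·diag(8, 1)·P⁻¹ = [[−64, −3], [24, 1]] · [[1, 3], [−3, −8]] = [[−55, −168], [21, 64]].

[[−55, −168], [21, 64]]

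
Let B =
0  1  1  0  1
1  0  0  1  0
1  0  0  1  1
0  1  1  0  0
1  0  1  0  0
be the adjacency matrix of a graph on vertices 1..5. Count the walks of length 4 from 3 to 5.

8

The number of length-4 walks from vertex 3 to vertex 5 is entry (3,5) of B^4, where B is the adjacency matrix.
B^2 = [[3, 0, 1, 2, 1], [0, 2, 2, 0, 1], [1, 2, 3, 0, 1], [2, 0, 0, 2, 1], [1, 1, 1, 1, 2]]
B^3 = [[2, 5, 6, 1, 4], [5, 0, 1, 4, 2], [6, 1, 2, 5, 4], [1, 4, 5, 0, 2], [4, 2, 4, 2, 2]]
B^4 = [[15, 3, 7, 11, 8], [3, 9, 11, 1, 6], [7, 11, 15, 3, 8], [11, 1, 3, 9, 6], [8, 6, 8, 6, 8]]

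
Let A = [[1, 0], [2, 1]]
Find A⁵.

A = I + N where N = [[0, 0], [2, 0]] is strictly lower-triangular, so N² = 0.
(I + N)⁵ = I + 5·N = [[1, 0], [10, 1]].

[[1, 0], [10, 1]]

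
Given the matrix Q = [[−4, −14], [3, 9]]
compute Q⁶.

tr Q = 5 and det Q = 6, so the characteristic polynomial is λ² − (5)λ + (6) with roots 3 and 2.
Eigenvectors give P = [[−2, 7], [1, −3]] with P⁻¹ = [[3, 7], [1, 2]], and Q = P·diag(3, 2)·P⁻¹.
Then Q⁶ = P·diag(729, 64)·P⁻¹ = [[−1458, 448], [729, −192]] · [[3, 7], [1, 2]] = [[−3926, −9310], [1995, 4719]].

[[−3926, −9310], [1995, 4719]]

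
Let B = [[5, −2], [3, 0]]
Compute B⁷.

tr B = 5 and det B = 6, so the characteristic polynomial is λ² − (5)λ + (6) with roots 2 and 3.
Eigenvectors give P = [[−2, 1], [−3, 1]] with P⁻¹ = [[1, −1], [3, −2]], and B = P·diag(2, 3)·P⁻¹.
Then B⁷ = P·diag(128, 2187)·P⁻¹ = [[−256, 2187], [−384, 2187]] · [[1, −1], [3, −2]] = [[6305, −4118], [6177, −3990]].

[[6305, −4118], [6177, −3990]]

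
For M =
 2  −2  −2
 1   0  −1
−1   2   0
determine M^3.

M^2 = [[4, −8, −2], [3, −4, −2], [0, 2, 0]]
M^3 = [[2, −12, 0], [4, −10, −2], [2, 0, −2]]

[[2, −12, 0], [4, −10, −2], [2, 0, −2]]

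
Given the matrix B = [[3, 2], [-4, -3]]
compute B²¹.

[[3, 2], [-4, -3]]

B² = I (check: tr B = 0 and det B = -1), so B²¹ = B since 21 is odd.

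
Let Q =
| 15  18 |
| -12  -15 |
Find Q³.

[[135, 162], [-108, -135]]

tr Q = 0 and det Q = -9, so the characteristic polynomial is λ² − (0)λ + (-9) with roots 3 and -3.
Eigenvectors give P = [[-3, -1], [2, 1]] with P⁻¹ = [[-1, -1], [2, 3]], and Q = P·diag(3, -3)·P⁻¹.
Then Q³ = P·diag(27, -27)·P⁻¹ = [[-81, 27], [54, -27]] · [[-1, -1], [2, 3]] = [[135, 162], [-108, -135]].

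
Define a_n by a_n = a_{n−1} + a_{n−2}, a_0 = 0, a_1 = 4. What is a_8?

84

With companion matrix C = [[1, 1], [1, 0]], [a_n, a_{n−1}]ᵀ = C·[a_{n−1}, a_{n−2}]ᵀ, so [a_8, a_7]ᵀ = C^7·[a_1, a_0]ᵀ.
C^7 = [[21, 13], [13, 8]], giving [a_8, a_7]ᵀ = [[84], [52]].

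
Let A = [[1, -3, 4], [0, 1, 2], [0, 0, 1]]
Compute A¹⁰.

[[1, -30, -230], [0, 1, 20], [0, 0, 1]]

A = I + N where N = [[0, -3, 4], [0, 0, 2], [0, 0, 0]] is strictly upper-triangular, so N³ = 0.
(I + N)¹⁰ = I + 10·N + 45·N² = [[1, -30, -230], [0, 1, 20], [0, 0, 1]].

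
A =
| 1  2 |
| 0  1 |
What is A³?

A = I + N where N = [[0, 2], [0, 0]] is strictly upper-triangular, so N² = 0.
(I + N)³ = I + 3·N = [[1, 6], [0, 1]].

[[1, 6], [0, 1]]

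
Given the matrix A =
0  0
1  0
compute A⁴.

[[0, 0], [0, 0]]

A is strictly triangular, hence nilpotent: A² = 0, so A⁴ = 0.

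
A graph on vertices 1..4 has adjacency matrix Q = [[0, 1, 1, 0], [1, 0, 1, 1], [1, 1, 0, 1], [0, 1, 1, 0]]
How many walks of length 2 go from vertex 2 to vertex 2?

3

The number of length-2 walks from vertex 2 to vertex 2 is entry (2,2) of Q², where Q is the adjacency matrix.
Q² = [[2, 1, 1, 2], [1, 3, 2, 1], [1, 2, 3, 1], [2, 1, 1, 2]]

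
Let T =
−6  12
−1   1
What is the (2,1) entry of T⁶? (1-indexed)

tr T = −5 and det T = 6, so the characteristic polynomial is λ² − (−5)λ + (6) with roots −3 and −2.
Eigenvectors give P = [[4, −3], [1, −1]] with P⁻¹ = [[1, −3], [1, −4]], and T = P·diag(−3, −2)·P⁻¹.
Then T⁶ = P·diag(729, 64)·P⁻¹ = [[2916, −192], [729, −64]] · [[1, −3], [1, −4]] = [[2724, −7980], [665, −1931]].

665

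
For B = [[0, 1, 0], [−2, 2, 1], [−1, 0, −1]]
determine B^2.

[[−2, 2, 1], [−5, 2, 1], [1, −1, 1]]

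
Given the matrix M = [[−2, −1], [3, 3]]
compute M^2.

[[1, −1], [3, 6]]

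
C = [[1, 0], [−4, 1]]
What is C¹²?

[[1, 0], [−48, 1]]

C = I + N where N = [[0, 0], [−4, 0]] is strictly lower-triangular, so N² = 0.
(I + N)¹² = I + 12·N = [[1, 0], [−48, 1]].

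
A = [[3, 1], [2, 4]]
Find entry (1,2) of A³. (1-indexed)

39

A² = [[11, 7], [14, 18]]
A³ = [[47, 39], [78, 86]]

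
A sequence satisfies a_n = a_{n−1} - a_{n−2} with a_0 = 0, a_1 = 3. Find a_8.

With companion matrix Q = [[1, -1], [1, 0]], [a_n, a_{n−1}]ᵀ = Q·[a_{n−1}, a_{n−2}]ᵀ, so [a_8, a_7]ᵀ = Q⁷·[a_1, a_0]ᵀ.
Q⁷ = [[1, -1], [1, 0]], giving [a_8, a_7]ᵀ = [[3], [3]].

3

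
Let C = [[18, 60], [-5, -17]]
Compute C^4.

tr C = 1 and det C = -6, so the characteristic polynomial is λ² − (1)λ + (-6) with roots 3 and -2.
Eigenvectors give P = [[4, -3], [-1, 1]] with P⁻¹ = [[1, 3], [1, 4]], and C = P·diag(3, -2)·P⁻¹.
Then C^4 = P·diag(81, 16)·P⁻¹ = [[324, -48], [-81, 16]] · [[1, 3], [1, 4]] = [[276, 780], [-65, -179]].

[[276, 780], [-65, -179]]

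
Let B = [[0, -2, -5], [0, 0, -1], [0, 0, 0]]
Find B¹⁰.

[[0, 0, 0], [0, 0, 0], [0, 0, 0]]

B is strictly triangular, hence nilpotent: B³ = 0, so B¹⁰ = 0.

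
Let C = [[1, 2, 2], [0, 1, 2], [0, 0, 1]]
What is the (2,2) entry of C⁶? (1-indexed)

C = I + N where N = [[0, 2, 2], [0, 0, 2], [0, 0, 0]] is strictly upper-triangular, so N³ = 0.
(I + N)⁶ = I + 6·N + 15·N² = [[1, 12, 72], [0, 1, 12], [0, 0, 1]].

1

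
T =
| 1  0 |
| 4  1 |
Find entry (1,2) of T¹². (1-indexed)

0

T = I + N where N = [[0, 0], [4, 0]] is strictly lower-triangular, so N² = 0.
(I + N)¹² = I + 12·N = [[1, 0], [48, 1]].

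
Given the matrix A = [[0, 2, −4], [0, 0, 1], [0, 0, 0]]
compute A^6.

[[0, 0, 0], [0, 0, 0], [0, 0, 0]]

A is strictly triangular, hence nilpotent: A^3 = 0, so A^6 = 0.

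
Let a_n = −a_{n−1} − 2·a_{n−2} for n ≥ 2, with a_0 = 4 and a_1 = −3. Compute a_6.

23

With companion matrix Q = [[−1, −2], [1, 0]], [a_n, a_{n−1}]ᵀ = Q·[a_{n−1}, a_{n−2}]ᵀ, so [a_6, a_5]ᵀ = Q^5·[a_1, a_0]ᵀ.
Q^5 = [[−5, 2], [−1, −6]], giving [a_6, a_5]ᵀ = [[23], [−21]].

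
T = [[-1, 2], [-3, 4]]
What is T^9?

[[-1021, 1022], [-1533, 1534]]

tr T = 3 and det T = 2, so the characteristic polynomial is λ² − (3)λ + (2) with roots 1 and 2.
Eigenvectors give P = [[1, -2], [1, -3]] with P⁻¹ = [[3, -2], [1, -1]], and T = P·diag(1, 2)·P⁻¹.
Then T^9 = P·diag(1, 512)·P⁻¹ = [[1, -1024], [1, -1536]] · [[3, -2], [1, -1]] = [[-1021, 1022], [-1533, 1534]].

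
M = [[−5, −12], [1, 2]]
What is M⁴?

[[61, 180], [−15, −44]]

tr M = −3 and det M = 2, so the characteristic polynomial is λ² − (−3)λ + (2) with roots −2 and −1.
Eigenvectors give P = [[4, −3], [−1, 1]] with P⁻¹ = [[1, 3], [1, 4]], and M = P·diag(−2, −1)·P⁻¹.
Then M⁴ = P·diag(16, 1)·P⁻¹ = [[64, −3], [−16, 1]] · [[1, 3], [1, 4]] = [[61, 180], [−15, −44]].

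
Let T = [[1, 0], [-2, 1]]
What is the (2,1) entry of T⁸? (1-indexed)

T = I + N where N = [[0, 0], [-2, 0]] is strictly lower-triangular, so N² = 0.
(I + N)⁸ = I + 8·N = [[1, 0], [-16, 1]].

-16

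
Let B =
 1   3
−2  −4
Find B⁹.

tr B = −3 and det B = 2, so the characteristic polynomial is λ² − (−3)λ + (2) with roots −1 and −2.
Eigenvectors give P = [[−3, 1], [2, −1]] with P⁻¹ = [[−1, −1], [−2, −3]], and B = P·diag(−1, −2)·P⁻¹.
Then B⁹ = P·diag(−1, −512)·P⁻¹ = [[3, −512], [−2, 512]] · [[−1, −1], [−2, −3]] = [[1021, 1533], [−1022, −1534]].

[[1021, 1533], [−1022, −1534]]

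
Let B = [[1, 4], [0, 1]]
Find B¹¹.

B = I + N where N = [[0, 4], [0, 0]] is strictly upper-triangular, so N² = 0.
(I + N)¹¹ = I + 11·N = [[1, 44], [0, 1]].

[[1, 44], [0, 1]]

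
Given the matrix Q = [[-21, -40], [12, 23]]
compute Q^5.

tr Q = 2 and det Q = -3, so the characteristic polynomial is λ² − (2)λ + (-3) with roots 3 and -1.
Eigenvectors give P = [[5, -2], [-3, 1]] with P⁻¹ = [[-1, -2], [-3, -5]], and Q = P·diag(3, -1)·P⁻¹.
Then Q^5 = P·diag(243, -1)·P⁻¹ = [[1215, 2], [-729, -1]] · [[-1, -2], [-3, -5]] = [[-1221, -2440], [732, 1463]].

[[-1221, -2440], [732, 1463]]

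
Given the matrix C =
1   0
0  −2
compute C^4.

C^2 = [[1, 0], [0, 4]]
C^3 = [[1, 0], [0, −8]]
C^4 = [[1, 0], [0, 16]]

[[1, 0], [0, 16]]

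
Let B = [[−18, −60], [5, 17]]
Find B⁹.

tr B = −1 and det B = −6, so the characteristic polynomial is λ² − (−1)λ + (−6) with roots −3 and 2.
Eigenvectors give P = [[4, −3], [−1, 1]] with P⁻¹ = [[1, 3], [1, 4]], and B = P·diag(−3, 2)·P⁻¹.
Then B⁹ = P·diag(−19683, 512)·P⁻¹ = [[−78732, −1536], [19683, 512]] · [[1, 3], [1, 4]] = [[−80268, −242340], [20195, 61097]].

[[−80268, −242340], [20195, 61097]]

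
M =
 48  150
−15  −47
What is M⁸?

tr M = 1 and det M = −6, so the characteristic polynomial is λ² − (1)λ + (−6) with roots −2 and 3.
Eigenvectors give P = [[−3, 10], [1, −3]] with P⁻¹ = [[3, 10], [1, 3]], and M = P·diag(−2, 3)·P⁻¹.
Then M⁸ = P·diag(256, 6561)·P⁻¹ = [[−768, 65610], [256, −19683]] · [[3, 10], [1, 3]] = [[63306, 189150], [−18915, −56489]].

[[63306, 189150], [−18915, −56489]]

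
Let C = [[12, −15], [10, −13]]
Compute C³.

[[78, −105], [70, −97]]

tr C = −1 and det C = −6, so the characteristic polynomial is λ² − (−1)λ + (−6) with roots 2 and −3.
Eigenvectors give P = [[3, 1], [2, 1]] with P⁻¹ = [[1, −1], [−2, 3]], and C = P·diag(2, −3)·P⁻¹.
Then C³ = P·diag(8, −27)·P⁻¹ = [[24, −27], [16, −27]] · [[1, −1], [−2, 3]] = [[78, −105], [70, −97]].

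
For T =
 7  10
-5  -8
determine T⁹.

[[20707, 40390], [-20195, -39878]]

tr T = -1 and det T = -6, so the characteristic polynomial is λ² − (-1)λ + (-6) with roots -3 and 2.
Eigenvectors give P = [[-1, -2], [1, 1]] with P⁻¹ = [[1, 2], [-1, -1]], and T = P·diag(-3, 2)·P⁻¹.
Then T⁹ = P·diag(-19683, 512)·P⁻¹ = [[19683, -1024], [-19683, 512]] · [[1, 2], [-1, -1]] = [[20707, 40390], [-20195, -39878]].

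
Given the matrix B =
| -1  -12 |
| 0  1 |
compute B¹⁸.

[[1, 0], [0, 1]]

B² = I (check: tr B = 0 and det B = -1), so B¹⁸ = I since 18 is even.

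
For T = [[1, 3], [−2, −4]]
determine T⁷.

tr T = −3 and det T = 2, so the characteristic polynomial is λ² − (−3)λ + (2) with roots −1 and −2.
Eigenvectors give P = [[3, −1], [−2, 1]] with P⁻¹ = [[1, 1], [2, 3]], and T = P·diag(−1, −2)·P⁻¹.
Then T⁷ = P·diag(−1, −128)·P⁻¹ = [[−3, 128], [2, −128]] · [[1, 1], [2, 3]] = [[253, 381], [−254, −382]].

[[253, 381], [−254, −382]]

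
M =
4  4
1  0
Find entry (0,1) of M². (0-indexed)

16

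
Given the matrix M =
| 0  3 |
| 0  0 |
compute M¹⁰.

[[0, 0], [0, 0]]

M is strictly triangular, hence nilpotent: M² = 0, so M¹⁰ = 0.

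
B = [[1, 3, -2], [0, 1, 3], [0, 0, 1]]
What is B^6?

[[1, 18, 123], [0, 1, 18], [0, 0, 1]]

B = I + N where N = [[0, 3, -2], [0, 0, 3], [0, 0, 0]] is strictly upper-triangular, so N^3 = 0.
(I + N)^6 = I + 6·N + 15·N^2 = [[1, 18, 123], [0, 1, 18], [0, 0, 1]].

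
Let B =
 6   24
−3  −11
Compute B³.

tr B = −5 and det B = 6, so the characteristic polynomial is λ² − (−5)λ + (6) with roots −3 and −2.
Eigenvectors give P = [[−8, −3], [3, 1]] with P⁻¹ = [[1, 3], [−3, −8]], and B = P·diag(−3, −2)·P⁻¹.
Then B³ = P·diag(−27, −8)·P⁻¹ = [[216, 24], [−81, −8]] · [[1, 3], [−3, −8]] = [[144, 456], [−57, −179]].

[[144, 456], [−57, −179]]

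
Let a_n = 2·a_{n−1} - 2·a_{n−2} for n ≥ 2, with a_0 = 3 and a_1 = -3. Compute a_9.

With companion matrix A = [[2, -2], [1, 0]], [a_n, a_{n−1}]ᵀ = A·[a_{n−1}, a_{n−2}]ᵀ, so [a_9, a_8]ᵀ = A^8·[a_1, a_0]ᵀ.
A^8 = [[16, 0], [0, 16]], giving [a_9, a_8]ᵀ = [[-48], [48]].

-48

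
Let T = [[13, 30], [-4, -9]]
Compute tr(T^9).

19684

tr T = 4 and det T = 3, so the characteristic polynomial is λ² − (4)λ + (3) with roots 1 and 3.
Eigenvectors give P = [[-5, -3], [2, 1]] with P⁻¹ = [[1, 3], [-2, -5]], and T = P·diag(1, 3)·P⁻¹.
Then T^9 = P·diag(1, 19683)·P⁻¹ = [[-5, -59049], [2, 19683]] · [[1, 3], [-2, -5]] = [[118093, 295230], [-39364, -98409]].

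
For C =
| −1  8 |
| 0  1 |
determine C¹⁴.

C² = I (check: tr C = 0 and det C = −1), so C¹⁴ = I since 14 is even.

[[1, 0], [0, 1]]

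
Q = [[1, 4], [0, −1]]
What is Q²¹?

Q² = I (check: tr Q = 0 and det Q = −1), so Q²¹ = Q since 21 is odd.

[[1, 4], [0, −1]]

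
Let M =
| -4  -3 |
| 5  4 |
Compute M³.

M² = I (check: tr M = 0 and det M = -1), so M³ = M since 3 is odd.

[[-4, -3], [5, 4]]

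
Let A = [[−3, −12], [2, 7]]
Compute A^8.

[[−13119, −39360], [6560, 19681]]

tr A = 4 and det A = 3, so the characteristic polynomial is λ² − (4)λ + (3) with roots 1 and 3.
Eigenvectors give P = [[3, −2], [−1, 1]] with P⁻¹ = [[1, 2], [1, 3]], and A = P·diag(1, 3)·P⁻¹.
Then A^8 = P·diag(1, 6561)·P⁻¹ = [[3, −13122], [−1, 6561]] · [[1, 2], [1, 3]] = [[−13119, −39360], [6560, 19681]].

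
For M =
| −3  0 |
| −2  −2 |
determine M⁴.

[[81, 0], [130, 16]]

M² = [[9, 0], [10, 4]]
M³ = [[−27, 0], [−38, −8]]
M⁴ = [[81, 0], [130, 16]]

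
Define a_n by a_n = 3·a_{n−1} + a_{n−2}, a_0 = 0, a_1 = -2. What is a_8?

-7854

With companion matrix A = [[3, 1], [1, 0]], [a_n, a_{n−1}]ᵀ = A·[a_{n−1}, a_{n−2}]ᵀ, so [a_8, a_7]ᵀ = A⁷·[a_1, a_0]ᵀ.
A⁷ = [[3927, 1189], [1189, 360]], giving [a_8, a_7]ᵀ = [[-7854], [-2378]].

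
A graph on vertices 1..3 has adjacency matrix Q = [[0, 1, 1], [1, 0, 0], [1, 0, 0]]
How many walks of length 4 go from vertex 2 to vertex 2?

The number of length-4 walks from vertex 2 to vertex 2 is entry (2,2) of Q^4, where Q is the adjacency matrix.
Q^2 = [[2, 0, 0], [0, 1, 1], [0, 1, 1]]
Q^3 = [[0, 2, 2], [2, 0, 0], [2, 0, 0]]
Q^4 = [[4, 0, 0], [0, 2, 2], [0, 2, 2]]

2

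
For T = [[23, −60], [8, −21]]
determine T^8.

tr T = 2 and det T = −3, so the characteristic polynomial is λ² − (2)λ + (−3) with roots −1 and 3.
Eigenvectors give P = [[5, −3], [2, −1]] with P⁻¹ = [[−1, 3], [−2, 5]], and T = P·diag(−1, 3)·P⁻¹.
Then T^8 = P·diag(1, 6561)·P⁻¹ = [[5, −19683], [2, −6561]] · [[−1, 3], [−2, 5]] = [[39361, −98400], [13120, −32799]].

[[39361, −98400], [13120, −32799]]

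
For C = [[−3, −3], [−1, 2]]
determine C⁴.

[[147, 57], [19, 52]]

C² = [[12, 3], [1, 7]]
C³ = [[−39, −30], [−10, 11]]
C⁴ = [[147, 57], [19, 52]]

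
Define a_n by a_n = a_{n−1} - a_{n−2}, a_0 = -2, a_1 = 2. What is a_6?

-2

With companion matrix Q = [[1, -1], [1, 0]], [a_n, a_{n−1}]ᵀ = Q·[a_{n−1}, a_{n−2}]ᵀ, so [a_6, a_5]ᵀ = Q⁵·[a_1, a_0]ᵀ.
Q⁵ = [[0, 1], [-1, 1]], giving [a_6, a_5]ᵀ = [[-2], [-4]].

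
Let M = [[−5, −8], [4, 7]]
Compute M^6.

[[−727, −1456], [728, 1457]]

tr M = 2 and det M = −3, so the characteristic polynomial is λ² − (2)λ + (−3) with roots −1 and 3.
Eigenvectors give P = [[2, −1], [−1, 1]] with P⁻¹ = [[1, 1], [1, 2]], and M = P·diag(−1, 3)·P⁻¹.
Then M^6 = P·diag(1, 729)·P⁻¹ = [[2, −729], [−1, 729]] · [[1, 1], [1, 2]] = [[−727, −1456], [728, 1457]].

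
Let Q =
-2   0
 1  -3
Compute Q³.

tr Q = -5 and det Q = 6, so the characteristic polynomial is λ² − (-5)λ + (6) with roots -3 and -2.
Eigenvectors give P = [[0, 1], [1, 1]] with P⁻¹ = [[-1, 1], [1, 0]], and Q = P·diag(-3, -2)·P⁻¹.
Then Q³ = P·diag(-27, -8)·P⁻¹ = [[0, -8], [-27, -8]] · [[-1, 1], [1, 0]] = [[-8, 0], [19, -27]].

[[-8, 0], [19, -27]]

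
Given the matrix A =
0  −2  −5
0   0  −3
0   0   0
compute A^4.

[[0, 0, 0], [0, 0, 0], [0, 0, 0]]

A is strictly triangular, hence nilpotent: A^3 = 0, so A^4 = 0.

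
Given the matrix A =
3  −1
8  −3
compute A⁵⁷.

[[3, −1], [8, −3]]

A² = I (check: tr A = 0 and det A = −1), so A⁵⁷ = A since 57 is odd.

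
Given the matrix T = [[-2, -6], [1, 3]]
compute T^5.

T² = T (a projection; rank 1, trace 1), so T^5 = T.

[[-2, -6], [1, 3]]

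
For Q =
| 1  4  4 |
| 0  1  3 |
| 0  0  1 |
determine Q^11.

Q = I + N where N = [[0, 4, 4], [0, 0, 3], [0, 0, 0]] is strictly upper-triangular, so N^3 = 0.
(I + N)^11 = I + 11·N + 55·N^2 = [[1, 44, 704], [0, 1, 33], [0, 0, 1]].

[[1, 44, 704], [0, 1, 33], [0, 0, 1]]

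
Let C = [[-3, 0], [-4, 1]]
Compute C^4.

[[81, 0], [80, 1]]

tr C = -2 and det C = -3, so the characteristic polynomial is λ² − (-2)λ + (-3) with roots 1 and -3.
Eigenvectors give P = [[0, 1], [-1, 1]] with P⁻¹ = [[1, -1], [1, 0]], and C = P·diag(1, -3)·P⁻¹.
Then C^4 = P·diag(1, 81)·P⁻¹ = [[0, 81], [-1, 81]] · [[1, -1], [1, 0]] = [[81, 0], [80, 1]].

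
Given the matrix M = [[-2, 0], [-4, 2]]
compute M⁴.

[[16, 0], [0, 16]]

tr M = 0 and det M = -4, so the characteristic polynomial is λ² − (0)λ + (-4) with roots 2 and -2.
Eigenvectors give P = [[0, -1], [-1, -1]] with P⁻¹ = [[1, -1], [-1, 0]], and M = P·diag(2, -2)·P⁻¹.
Then M⁴ = P·diag(16, 16)·P⁻¹ = [[0, -16], [-16, -16]] · [[1, -1], [-1, 0]] = [[16, 0], [0, 16]].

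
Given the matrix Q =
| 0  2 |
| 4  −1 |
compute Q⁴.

Q² = [[8, −2], [−4, 9]]
Q³ = [[−8, 18], [36, −17]]
Q⁴ = [[72, −34], [−68, 89]]

[[72, −34], [−68, 89]]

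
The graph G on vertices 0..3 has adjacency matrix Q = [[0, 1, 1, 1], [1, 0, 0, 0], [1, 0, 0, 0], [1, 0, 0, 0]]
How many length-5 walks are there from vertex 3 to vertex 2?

The number of length-5 walks from vertex 3 to vertex 2 is entry (3,2) of Q⁵, where Q is the adjacency matrix.
Q² = [[3, 0, 0, 0], [0, 1, 1, 1], [0, 1, 1, 1], [0, 1, 1, 1]]
Q³ = [[0, 3, 3, 3], [3, 0, 0, 0], [3, 0, 0, 0], [3, 0, 0, 0]]
Q⁴ = [[9, 0, 0, 0], [0, 3, 3, 3], [0, 3, 3, 3], [0, 3, 3, 3]]
Q⁵ = [[0, 9, 9, 9], [9, 0, 0, 0], [9, 0, 0, 0], [9, 0, 0, 0]]

0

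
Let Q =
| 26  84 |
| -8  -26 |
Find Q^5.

tr Q = 0 and det Q = -4, so the characteristic polynomial is λ² − (0)λ + (-4) with roots 2 and -2.
Eigenvectors give P = [[7, -3], [-2, 1]] with P⁻¹ = [[1, 3], [2, 7]], and Q = P·diag(2, -2)·P⁻¹.
Then Q^5 = P·diag(32, -32)·P⁻¹ = [[224, 96], [-64, -32]] · [[1, 3], [2, 7]] = [[416, 1344], [-128, -416]].

[[416, 1344], [-128, -416]]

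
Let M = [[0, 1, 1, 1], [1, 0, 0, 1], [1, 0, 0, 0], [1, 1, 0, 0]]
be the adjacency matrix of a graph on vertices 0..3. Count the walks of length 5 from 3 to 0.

The number of length-5 walks from vertex 3 to vertex 0 is entry (3,0) of M^5, where M is the adjacency matrix.
M^2 = [[3, 1, 0, 1], [1, 2, 1, 1], [0, 1, 1, 1], [1, 1, 1, 2]]
M^3 = [[2, 4, 3, 4], [4, 2, 1, 3], [3, 1, 0, 1], [4, 3, 1, 2]]
M^4 = [[11, 6, 2, 6], [6, 7, 4, 6], [2, 4, 3, 4], [6, 6, 4, 7]]
M^5 = [[14, 17, 11, 17], [17, 12, 6, 13], [11, 6, 2, 6], [17, 13, 6, 12]]

17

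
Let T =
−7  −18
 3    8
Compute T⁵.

tr T = 1 and det T = −2, so the characteristic polynomial is λ² − (1)λ + (−2) with roots 2 and −1.
Eigenvectors give P = [[−2, −3], [1, 1]] with P⁻¹ = [[1, 3], [−1, −2]], and T = P·diag(2, −1)·P⁻¹.
Then T⁵ = P·diag(32, −1)·P⁻¹ = [[−64, 3], [32, −1]] · [[1, 3], [−1, −2]] = [[−67, −198], [33, 98]].

[[−67, −198], [33, 98]]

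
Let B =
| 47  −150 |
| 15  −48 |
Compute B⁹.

[[182267, −605850], [60585, −201438]]

tr B = −1 and det B = −6, so the characteristic polynomial is λ² − (−1)λ + (−6) with roots −3 and 2.
Eigenvectors give P = [[3, −10], [1, −3]] with P⁻¹ = [[−3, 10], [−1, 3]], and B = P·diag(−3, 2)·P⁻¹.
Then B⁹ = P·diag(−19683, 512)·P⁻¹ = [[−59049, −5120], [−19683, −1536]] · [[−3, 10], [−1, 3]] = [[182267, −605850], [60585, −201438]].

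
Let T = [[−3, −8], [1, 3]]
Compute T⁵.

T² = I (check: tr T = 0 and det T = −1), so T⁵ = T since 5 is odd.

[[−3, −8], [1, 3]]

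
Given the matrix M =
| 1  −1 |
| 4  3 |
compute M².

[[−3, −4], [16, 5]]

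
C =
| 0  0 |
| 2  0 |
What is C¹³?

[[0, 0], [0, 0]]

C is strictly triangular, hence nilpotent: C² = 0, so C¹³ = 0.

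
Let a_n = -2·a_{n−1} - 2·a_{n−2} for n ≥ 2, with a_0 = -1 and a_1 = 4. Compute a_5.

-16

With companion matrix T = [[-2, -2], [1, 0]], [a_n, a_{n−1}]ᵀ = T·[a_{n−1}, a_{n−2}]ᵀ, so [a_5, a_4]ᵀ = T⁴·[a_1, a_0]ᵀ.
T⁴ = [[-4, 0], [0, -4]], giving [a_5, a_4]ᵀ = [[-16], [4]].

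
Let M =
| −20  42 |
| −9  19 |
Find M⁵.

tr M = −1 and det M = −2, so the characteristic polynomial is λ² − (−1)λ + (−2) with roots 1 and −2.
Eigenvectors give P = [[2, 7], [1, 3]] with P⁻¹ = [[−3, 7], [1, −2]], and M = P·diag(1, −2)·P⁻¹.
Then M⁵ = P·diag(1, −32)·P⁻¹ = [[2, −224], [1, −96]] · [[−3, 7], [1, −2]] = [[−230, 462], [−99, 199]].

[[−230, 462], [−99, 199]]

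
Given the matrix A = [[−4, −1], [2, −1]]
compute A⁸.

[[12866, 6305], [−12610, −6049]]

tr A = −5 and det A = 6, so the characteristic polynomial is λ² − (−5)λ + (6) with roots −2 and −3.
Eigenvectors give P = [[−1, −1], [2, 1]] with P⁻¹ = [[1, 1], [−2, −1]], and A = P·diag(−2, −3)·P⁻¹.
Then A⁸ = P·diag(256, 6561)·P⁻¹ = [[−256, −6561], [512, 6561]] · [[1, 1], [−2, −1]] = [[12866, 6305], [−12610, −6049]].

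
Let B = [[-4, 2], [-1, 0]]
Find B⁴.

B² = [[14, -8], [4, -2]]
B³ = [[-48, 28], [-14, 8]]
B⁴ = [[164, -96], [48, -28]]

[[164, -96], [48, -28]]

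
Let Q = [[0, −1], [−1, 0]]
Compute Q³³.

Q² = I (check: tr Q = 0 and det Q = −1), so Q³³ = Q since 33 is odd.

[[0, −1], [−1, 0]]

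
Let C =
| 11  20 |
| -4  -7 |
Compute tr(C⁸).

6562

tr C = 4 and det C = 3, so the characteristic polynomial is λ² − (4)λ + (3) with roots 1 and 3.
Eigenvectors give P = [[2, 5], [-1, -2]] with P⁻¹ = [[-2, -5], [1, 2]], and C = P·diag(1, 3)·P⁻¹.
Then C⁸ = P·diag(1, 6561)·P⁻¹ = [[2, 32805], [-1, -13122]] · [[-2, -5], [1, 2]] = [[32801, 65600], [-13120, -26239]].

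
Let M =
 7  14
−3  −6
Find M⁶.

M² = M (a projection; rank 1, trace 1), so M⁶ = M.

[[7, 14], [−3, −6]]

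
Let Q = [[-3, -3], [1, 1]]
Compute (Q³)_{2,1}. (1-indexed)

Q² = [[6, 6], [-2, -2]]
Q³ = [[-12, -12], [4, 4]]

4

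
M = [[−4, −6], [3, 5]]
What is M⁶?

[[−62, −126], [63, 127]]

tr M = 1 and det M = −2, so the characteristic polynomial is λ² − (1)λ + (−2) with roots 2 and −1.
Eigenvectors give P = [[−1, −2], [1, 1]] with P⁻¹ = [[1, 2], [−1, −1]], and M = P·diag(2, −1)·P⁻¹.
Then M⁶ = P·diag(64, 1)·P⁻¹ = [[−64, −2], [64, 1]] · [[1, 2], [−1, −1]] = [[−62, −126], [63, 127]].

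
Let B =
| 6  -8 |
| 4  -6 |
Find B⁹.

tr B = 0 and det B = -4, so the characteristic polynomial is λ² − (0)λ + (-4) with roots 2 and -2.
Eigenvectors give P = [[2, 1], [1, 1]] with P⁻¹ = [[1, -1], [-1, 2]], and B = P·diag(2, -2)·P⁻¹.
Then B⁹ = P·diag(512, -512)·P⁻¹ = [[1024, -512], [512, -512]] · [[1, -1], [-1, 2]] = [[1536, -2048], [1024, -1536]].

[[1536, -2048], [1024, -1536]]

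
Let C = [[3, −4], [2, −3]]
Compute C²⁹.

C² = I (check: tr C = 0 and det C = −1), so C²⁹ = C since 29 is odd.

[[3, −4], [2, −3]]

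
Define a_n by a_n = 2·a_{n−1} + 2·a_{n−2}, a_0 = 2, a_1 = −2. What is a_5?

With companion matrix Q = [[2, 2], [1, 0]], [a_n, a_{n−1}]ᵀ = Q·[a_{n−1}, a_{n−2}]ᵀ, so [a_5, a_4]ᵀ = Q⁴·[a_1, a_0]ᵀ.
Q⁴ = [[44, 32], [16, 12]], giving [a_5, a_4]ᵀ = [[−24], [−8]].

−24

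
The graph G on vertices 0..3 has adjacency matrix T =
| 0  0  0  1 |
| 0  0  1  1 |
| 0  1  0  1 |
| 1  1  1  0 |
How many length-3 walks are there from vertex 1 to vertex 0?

The number of length-3 walks from vertex 1 to vertex 0 is entry (1,0) of T³, where T is the adjacency matrix.
T² = [[1, 1, 1, 0], [1, 2, 1, 1], [1, 1, 2, 1], [0, 1, 1, 3]]
T³ = [[0, 1, 1, 3], [1, 2, 3, 4], [1, 3, 2, 4], [3, 4, 4, 2]]

1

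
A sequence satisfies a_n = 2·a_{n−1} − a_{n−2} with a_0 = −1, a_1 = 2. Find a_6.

With companion matrix Q = [[2, −1], [1, 0]], [a_n, a_{n−1}]ᵀ = Q·[a_{n−1}, a_{n−2}]ᵀ, so [a_6, a_5]ᵀ = Q⁵·[a_1, a_0]ᵀ.
Q⁵ = [[6, −5], [5, −4]], giving [a_6, a_5]ᵀ = [[17], [14]].

17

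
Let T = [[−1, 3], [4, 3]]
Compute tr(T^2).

34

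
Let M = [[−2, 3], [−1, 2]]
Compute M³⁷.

[[−2, 3], [−1, 2]]

M² = I (check: tr M = 0 and det M = −1), so M³⁷ = M since 37 is odd.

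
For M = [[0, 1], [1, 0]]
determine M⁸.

M² = I (check: tr M = 0 and det M = −1), so M⁸ = I since 8 is even.

[[1, 0], [0, 1]]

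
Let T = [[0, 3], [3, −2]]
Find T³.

T² = [[9, −6], [−6, 13]]
T³ = [[−18, 39], [39, −44]]

[[−18, 39], [39, −44]]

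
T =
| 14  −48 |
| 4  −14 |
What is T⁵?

[[224, −768], [64, −224]]

tr T = 0 and det T = −4, so the characteristic polynomial is λ² − (0)λ + (−4) with roots 2 and −2.
Eigenvectors give P = [[4, 3], [1, 1]] with P⁻¹ = [[1, −3], [−1, 4]], and T = P·diag(2, −2)·P⁻¹.
Then T⁵ = P·diag(32, −32)·P⁻¹ = [[128, −96], [32, −32]] · [[1, −3], [−1, 4]] = [[224, −768], [64, −224]].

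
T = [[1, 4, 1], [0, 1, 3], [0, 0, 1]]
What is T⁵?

T = I + N where N = [[0, 4, 1], [0, 0, 3], [0, 0, 0]] is strictly upper-triangular, so N³ = 0.
(I + N)⁵ = I + 5·N + 10·N² = [[1, 20, 125], [0, 1, 15], [0, 0, 1]].

[[1, 20, 125], [0, 1, 15], [0, 0, 1]]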